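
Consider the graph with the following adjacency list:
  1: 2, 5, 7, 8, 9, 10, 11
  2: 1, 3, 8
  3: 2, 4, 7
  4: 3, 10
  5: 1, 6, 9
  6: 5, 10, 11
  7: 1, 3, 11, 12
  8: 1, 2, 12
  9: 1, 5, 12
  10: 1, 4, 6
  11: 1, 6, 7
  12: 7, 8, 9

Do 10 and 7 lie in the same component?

From 10 we can reach 1, 2, 3, 4, 5, 6, 7, 8, 9, 10, 11, 12, which includes 7.

Yes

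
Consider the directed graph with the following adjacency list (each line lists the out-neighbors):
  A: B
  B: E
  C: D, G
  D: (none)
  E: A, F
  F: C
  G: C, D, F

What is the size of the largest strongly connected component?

3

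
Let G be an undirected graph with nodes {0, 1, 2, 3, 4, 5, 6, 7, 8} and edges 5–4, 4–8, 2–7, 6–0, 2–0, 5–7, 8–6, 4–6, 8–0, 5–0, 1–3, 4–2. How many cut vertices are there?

0

Removing 8, for instance, still leaves 2 components. No single vertex removal increases the component count — the graph has no articulation points.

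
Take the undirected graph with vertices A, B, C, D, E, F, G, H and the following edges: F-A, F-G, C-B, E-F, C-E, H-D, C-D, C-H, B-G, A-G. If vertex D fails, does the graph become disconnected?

No

Deleting D leaves 1 component (was 1) (its neighbors C, H remain connected to each other), so D is not a cut vertex.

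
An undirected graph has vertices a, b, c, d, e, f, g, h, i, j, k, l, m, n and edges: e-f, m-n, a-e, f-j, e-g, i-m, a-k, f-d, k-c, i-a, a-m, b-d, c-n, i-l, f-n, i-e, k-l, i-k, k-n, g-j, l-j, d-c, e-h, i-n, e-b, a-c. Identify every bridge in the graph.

The edges on the cycle a-k-n-c-a are not bridges since each lies on that cycle.
But removing e-h disconnects e from h — this is a bridge.

e-h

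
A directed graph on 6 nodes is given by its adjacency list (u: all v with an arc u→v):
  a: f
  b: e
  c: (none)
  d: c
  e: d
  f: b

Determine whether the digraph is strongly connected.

There is no directed path from b to f, so the graph is not strongly connected.

No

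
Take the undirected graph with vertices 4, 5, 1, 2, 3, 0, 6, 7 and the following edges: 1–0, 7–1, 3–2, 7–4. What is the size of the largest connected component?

4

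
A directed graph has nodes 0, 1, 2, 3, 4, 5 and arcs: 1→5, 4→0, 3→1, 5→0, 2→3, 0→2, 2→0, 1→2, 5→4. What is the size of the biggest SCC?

{0, 1, 2, 3, 4, 5} are all mutually reachable — one SCC of size 6.
The largest has 6 vertices.

6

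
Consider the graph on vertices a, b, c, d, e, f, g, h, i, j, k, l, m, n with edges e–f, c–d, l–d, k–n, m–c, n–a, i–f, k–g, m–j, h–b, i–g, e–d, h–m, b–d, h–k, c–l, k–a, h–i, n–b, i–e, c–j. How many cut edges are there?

The edges on the cycle m-c-j-m are not bridges since each lies on that cycle.
Every edge lies on some cycle, so there are no bridges.

0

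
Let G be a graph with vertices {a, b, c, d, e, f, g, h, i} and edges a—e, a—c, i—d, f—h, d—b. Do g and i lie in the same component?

The component containing g is {g}, and i is not in it.

No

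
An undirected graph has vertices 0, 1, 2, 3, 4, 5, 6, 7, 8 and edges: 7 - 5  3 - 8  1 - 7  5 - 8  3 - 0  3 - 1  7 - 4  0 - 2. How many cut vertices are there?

3

Removing 0 increases the component count from 2 to 3, so 0 is a cut vertex.
Removing 3 increases the component count from 2 to 3, so 3 is a cut vertex.
Removing 7 increases the component count from 2 to 3, so 7 is a cut vertex.
By contrast removing 8 leaves 2 components; it is not a cut vertex. No other vertex is a cut vertex either.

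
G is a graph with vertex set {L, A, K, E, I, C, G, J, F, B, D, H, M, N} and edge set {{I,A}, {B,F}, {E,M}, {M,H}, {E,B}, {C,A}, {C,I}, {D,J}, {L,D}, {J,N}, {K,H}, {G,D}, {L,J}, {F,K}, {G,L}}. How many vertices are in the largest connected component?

6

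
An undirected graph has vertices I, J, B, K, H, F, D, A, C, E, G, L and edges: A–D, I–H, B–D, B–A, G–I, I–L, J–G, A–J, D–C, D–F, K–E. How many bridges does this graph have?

The edges on the cycle B-A-D-B are not bridges since each lies on that cycle.
But removing C–D disconnects C from D; removing H–I disconnects H from I; removing I–L disconnects I from L; removing D–F disconnects D from F — these are bridges.
In total 8 edges are bridges.

8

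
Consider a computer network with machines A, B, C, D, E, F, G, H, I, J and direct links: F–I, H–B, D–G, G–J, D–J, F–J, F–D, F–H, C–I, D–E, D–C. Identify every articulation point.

Removing D increases the component count from 2 to 3, so D is a cut vertex.
Removing F increases the component count from 2 to 3, so F is a cut vertex.
Removing H increases the component count from 2 to 3, so H is a cut vertex.
By contrast removing B leaves 2 components; it is not a cut vertex. No other vertex is a cut vertex either.

D, F, H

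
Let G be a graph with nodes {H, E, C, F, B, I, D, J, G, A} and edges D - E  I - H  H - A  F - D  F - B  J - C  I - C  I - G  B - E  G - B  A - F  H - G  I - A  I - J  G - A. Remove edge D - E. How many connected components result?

D and E are still connected via D-F-B-E, so the component count stays at 1.

1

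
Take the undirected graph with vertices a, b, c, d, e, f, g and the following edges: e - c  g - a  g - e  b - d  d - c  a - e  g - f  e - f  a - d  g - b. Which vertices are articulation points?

none

Removing b, for instance, still leaves 1 component. No single vertex removal increases the component count — the graph has no articulation points.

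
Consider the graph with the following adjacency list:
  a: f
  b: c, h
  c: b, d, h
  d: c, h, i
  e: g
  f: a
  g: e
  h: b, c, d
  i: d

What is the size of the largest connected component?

5

Starting from e we can reach e, g. That is one component of size 2.
Starting from a we can reach a, f. That is one component of size 2.
Starting from b we can reach b, c, d, h, i. That is one component of size 5.
The largest has 5 vertices.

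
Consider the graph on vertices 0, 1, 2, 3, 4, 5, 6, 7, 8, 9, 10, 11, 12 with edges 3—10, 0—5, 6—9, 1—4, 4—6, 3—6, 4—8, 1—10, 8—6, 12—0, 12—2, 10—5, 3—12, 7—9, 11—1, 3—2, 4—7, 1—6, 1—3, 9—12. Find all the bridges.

1-11

The edges on the cycle 1-4-7-9-6-1 are not bridges since each lies on that cycle.
But removing 11—1 disconnects 11 from 1 — this is a bridge.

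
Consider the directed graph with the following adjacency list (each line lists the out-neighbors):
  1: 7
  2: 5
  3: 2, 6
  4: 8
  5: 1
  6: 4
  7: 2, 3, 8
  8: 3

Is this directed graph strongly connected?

Yes

From 3 we can reach every vertex (1, 2, 3, 4, 5, 6, 7, 8), and every vertex can reach 3 (1, 2, 3, 4, 5, 6, 7, 8). So the whole graph is one strongly connected component.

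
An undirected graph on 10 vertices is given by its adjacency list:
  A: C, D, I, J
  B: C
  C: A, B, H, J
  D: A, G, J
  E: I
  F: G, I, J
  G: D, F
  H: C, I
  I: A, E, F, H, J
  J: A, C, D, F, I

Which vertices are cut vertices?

Removing C increases the component count from 1 to 2, so C is a cut vertex.
Removing I increases the component count from 1 to 2, so I is a cut vertex.
By contrast removing J leaves 1 component; it is not a cut vertex. No other vertex is a cut vertex either.

C, I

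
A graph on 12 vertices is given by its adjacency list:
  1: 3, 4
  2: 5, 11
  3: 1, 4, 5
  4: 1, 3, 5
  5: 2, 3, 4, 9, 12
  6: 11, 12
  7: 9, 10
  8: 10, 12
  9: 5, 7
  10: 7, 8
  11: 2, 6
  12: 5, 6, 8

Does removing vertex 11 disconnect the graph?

No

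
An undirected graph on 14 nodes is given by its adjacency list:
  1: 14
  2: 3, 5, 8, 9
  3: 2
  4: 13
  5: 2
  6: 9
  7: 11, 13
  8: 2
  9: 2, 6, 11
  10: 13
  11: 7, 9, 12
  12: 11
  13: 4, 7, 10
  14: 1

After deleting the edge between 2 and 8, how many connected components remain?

Before removal there are 2 components.
2-8 is a bridge — removing it separates 2's side from 8's side.
After removal: 3 components.

3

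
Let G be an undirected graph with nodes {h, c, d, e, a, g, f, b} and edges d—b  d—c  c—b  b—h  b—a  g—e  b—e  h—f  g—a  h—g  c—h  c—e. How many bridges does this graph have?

1

The edges on the cycle c-b-h-g-e-c are not bridges since each lies on that cycle.
But removing f—h disconnects f from h — this is a bridge.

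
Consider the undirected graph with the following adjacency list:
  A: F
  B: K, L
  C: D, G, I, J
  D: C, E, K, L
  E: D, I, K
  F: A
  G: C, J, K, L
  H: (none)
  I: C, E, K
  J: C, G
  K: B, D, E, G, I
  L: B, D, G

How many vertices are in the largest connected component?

9

H is isolated — a component by itself.
Starting from A we can reach A, F. That is one component of size 2.
Starting from B we can reach B, C, D, E, G, I, J, K, L. That is one component of size 9.
The largest has 9 vertices.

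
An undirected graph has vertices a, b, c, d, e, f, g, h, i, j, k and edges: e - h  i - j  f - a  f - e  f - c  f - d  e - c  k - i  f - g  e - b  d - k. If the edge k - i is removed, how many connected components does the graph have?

2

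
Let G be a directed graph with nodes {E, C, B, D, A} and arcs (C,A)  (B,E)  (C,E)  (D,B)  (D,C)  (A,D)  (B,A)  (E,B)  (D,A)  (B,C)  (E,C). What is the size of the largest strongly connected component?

5

{A, B, C, D, E} are all mutually reachable — one SCC of size 5.
The largest has 5 vertices.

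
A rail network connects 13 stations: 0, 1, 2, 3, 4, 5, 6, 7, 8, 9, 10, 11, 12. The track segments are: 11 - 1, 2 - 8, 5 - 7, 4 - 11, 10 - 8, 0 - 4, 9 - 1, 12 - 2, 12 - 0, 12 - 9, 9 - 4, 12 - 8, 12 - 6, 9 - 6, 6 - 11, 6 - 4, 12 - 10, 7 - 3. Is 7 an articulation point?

Deleting 7 raises the number of components from 2 to 3, so 7 is a cut vertex.

Yes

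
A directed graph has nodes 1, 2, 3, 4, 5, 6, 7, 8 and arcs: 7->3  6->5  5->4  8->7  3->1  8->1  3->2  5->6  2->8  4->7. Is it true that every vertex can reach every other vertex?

No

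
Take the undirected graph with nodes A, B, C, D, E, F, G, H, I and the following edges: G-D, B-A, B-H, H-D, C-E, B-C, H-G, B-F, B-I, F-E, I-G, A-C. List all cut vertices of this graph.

Removing B increases the component count from 1 to 2, so B is a cut vertex.
By contrast removing H leaves 1 component; it is not a cut vertex. No other vertex is a cut vertex either.

B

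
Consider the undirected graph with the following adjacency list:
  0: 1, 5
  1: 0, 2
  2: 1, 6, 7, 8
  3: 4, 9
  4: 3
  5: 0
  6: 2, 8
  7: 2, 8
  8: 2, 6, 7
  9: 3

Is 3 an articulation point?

Deleting 3 raises the number of components from 2 to 3, so 3 is a cut vertex.

Yes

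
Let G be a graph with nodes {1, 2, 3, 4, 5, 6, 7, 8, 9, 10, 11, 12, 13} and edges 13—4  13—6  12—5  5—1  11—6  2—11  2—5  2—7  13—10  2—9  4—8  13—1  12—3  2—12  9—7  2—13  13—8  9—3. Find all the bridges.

10-13

The edges on the cycle 2-9-7-2 are not bridges since each lies on that cycle.
But removing 13—10 disconnects 13 from 10 — this is a bridge.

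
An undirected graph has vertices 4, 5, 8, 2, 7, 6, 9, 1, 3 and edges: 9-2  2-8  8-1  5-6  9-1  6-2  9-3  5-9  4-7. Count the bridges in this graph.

The edges on the cycle 9-2-8-1-9 are not bridges since each lies on that cycle.
But removing 7-4 disconnects 7 from 4; removing 3-9 disconnects 3 from 9 — these are bridges.
That makes 2 bridges.

2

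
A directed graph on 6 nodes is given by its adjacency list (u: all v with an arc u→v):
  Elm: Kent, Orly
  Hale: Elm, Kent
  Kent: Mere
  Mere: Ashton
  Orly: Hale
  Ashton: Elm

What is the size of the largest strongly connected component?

{Elm, Hale, Kent, Mere, Orly, Ashton} are all mutually reachable — one SCC of size 6.
The largest has 6 vertices.

6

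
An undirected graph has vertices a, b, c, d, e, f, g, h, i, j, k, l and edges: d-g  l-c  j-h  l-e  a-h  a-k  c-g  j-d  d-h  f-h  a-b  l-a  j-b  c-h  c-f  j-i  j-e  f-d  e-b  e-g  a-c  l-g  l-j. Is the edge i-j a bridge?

Removing i-j leaves no path between i and j: the component count goes from 1 to 2. So it is a bridge.

Yes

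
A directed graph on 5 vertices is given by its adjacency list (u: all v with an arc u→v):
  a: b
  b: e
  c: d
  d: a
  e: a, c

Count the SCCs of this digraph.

{a, b, c, d, e} are all mutually reachable — one SCC of size 5.
That gives 1 strongly connected component.

1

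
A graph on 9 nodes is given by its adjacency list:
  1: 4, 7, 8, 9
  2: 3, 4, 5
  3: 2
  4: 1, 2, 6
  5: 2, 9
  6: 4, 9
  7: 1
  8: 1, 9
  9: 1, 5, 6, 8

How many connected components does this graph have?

1

Starting from 1 we can reach 1, 2, 3, 4, 5, 6, 7, 8, 9. That is one component of size 9.
Total: 1 component.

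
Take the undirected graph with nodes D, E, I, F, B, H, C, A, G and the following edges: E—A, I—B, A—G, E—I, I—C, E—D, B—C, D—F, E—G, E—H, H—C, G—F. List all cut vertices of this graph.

Removing E increases the component count from 1 to 2, so E is a cut vertex.
By contrast removing H leaves 1 component; it is not a cut vertex. No other vertex is a cut vertex either.

E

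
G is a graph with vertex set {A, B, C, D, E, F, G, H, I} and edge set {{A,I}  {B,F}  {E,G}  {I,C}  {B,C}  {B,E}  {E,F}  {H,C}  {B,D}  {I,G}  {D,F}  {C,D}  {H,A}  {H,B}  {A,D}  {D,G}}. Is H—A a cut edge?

No

After removing H—A, the path H-B-D-A still connects them, so the edge is not a bridge.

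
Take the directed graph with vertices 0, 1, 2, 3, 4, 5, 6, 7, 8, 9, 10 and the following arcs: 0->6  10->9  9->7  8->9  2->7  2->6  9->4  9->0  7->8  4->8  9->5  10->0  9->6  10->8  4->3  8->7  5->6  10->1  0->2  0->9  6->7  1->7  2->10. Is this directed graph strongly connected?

No

There is no directed path from 3 to 6, so the graph is not strongly connected.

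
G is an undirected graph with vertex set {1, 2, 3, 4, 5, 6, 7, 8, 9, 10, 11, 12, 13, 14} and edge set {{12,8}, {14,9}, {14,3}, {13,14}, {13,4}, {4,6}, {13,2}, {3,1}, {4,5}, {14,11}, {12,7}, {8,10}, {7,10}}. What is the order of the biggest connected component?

10

Starting from 7 we can reach 7, 8, 10, 12. That is one component of size 4.
Starting from 1 we can reach 1, 2, 3, 4, 5, 6, 9, 11, 13, 14. That is one component of size 10.
The largest has 10 vertices.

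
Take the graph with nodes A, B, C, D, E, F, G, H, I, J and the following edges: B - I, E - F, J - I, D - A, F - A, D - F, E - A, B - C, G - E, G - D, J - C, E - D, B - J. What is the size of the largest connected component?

5

H is isolated — a component by itself.
Starting from B we can reach B, C, I, J. That is one component of size 4.
Starting from A we can reach A, D, E, F, G. That is one component of size 5.
The largest has 5 vertices.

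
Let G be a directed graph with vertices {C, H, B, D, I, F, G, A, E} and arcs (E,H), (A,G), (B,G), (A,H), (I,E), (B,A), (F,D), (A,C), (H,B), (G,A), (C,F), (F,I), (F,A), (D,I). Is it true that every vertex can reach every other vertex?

From B we can reach every vertex (A, B, C, D, E, F, G, H, I), and every vertex can reach B (A, B, C, D, E, F, G, H, I). So the whole graph is one strongly connected component.

Yes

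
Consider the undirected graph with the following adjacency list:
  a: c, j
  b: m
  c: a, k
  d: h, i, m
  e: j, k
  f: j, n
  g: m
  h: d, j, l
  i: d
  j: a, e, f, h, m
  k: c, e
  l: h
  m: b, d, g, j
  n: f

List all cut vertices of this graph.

Removing d increases the component count from 1 to 2, so d is a cut vertex.
Removing f increases the component count from 1 to 2, so f is a cut vertex.
Removing h increases the component count from 1 to 2, so h is a cut vertex.
Likewise j, m are cut vertices.
By contrast removing k leaves 1 component; it is not a cut vertex. No other vertex is a cut vertex either.

d, f, h, j, m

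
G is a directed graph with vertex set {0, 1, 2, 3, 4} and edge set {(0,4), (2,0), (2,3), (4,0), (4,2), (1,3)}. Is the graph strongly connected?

There is no directed path from 4 to 1, so the graph is not strongly connected.

No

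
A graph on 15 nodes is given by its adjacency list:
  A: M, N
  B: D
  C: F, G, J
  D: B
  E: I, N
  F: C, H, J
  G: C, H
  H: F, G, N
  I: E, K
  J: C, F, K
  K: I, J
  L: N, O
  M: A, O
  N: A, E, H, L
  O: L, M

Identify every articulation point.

Removing N increases the component count from 2 to 3, so N is a cut vertex.
By contrast removing C leaves 2 components; it is not a cut vertex. No other vertex is a cut vertex either.

N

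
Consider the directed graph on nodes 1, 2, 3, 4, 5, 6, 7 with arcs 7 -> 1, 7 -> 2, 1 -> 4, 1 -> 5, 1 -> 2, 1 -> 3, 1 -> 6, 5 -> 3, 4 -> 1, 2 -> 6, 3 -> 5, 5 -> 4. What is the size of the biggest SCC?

4

{1, 3, 4, 5} are all mutually reachable — one SCC of size 4.
{2} is an SCC by itself.
{6} is an SCC by itself.
{7} is an SCC by itself.
The largest has 4 vertices.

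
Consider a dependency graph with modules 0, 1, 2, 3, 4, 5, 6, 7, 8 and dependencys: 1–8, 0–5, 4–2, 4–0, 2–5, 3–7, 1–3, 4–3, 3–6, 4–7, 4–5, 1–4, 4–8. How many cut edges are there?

The edges on the cycle 4-3-7-4 are not bridges since each lies on that cycle.
But removing 6–3 disconnects 6 from 3 — this is a bridge.

1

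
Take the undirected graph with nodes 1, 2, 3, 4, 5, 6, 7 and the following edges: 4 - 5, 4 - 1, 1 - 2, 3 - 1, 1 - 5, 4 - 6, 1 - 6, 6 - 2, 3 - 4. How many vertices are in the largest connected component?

7 is isolated — a component by itself.
Starting from 1 we can reach 1, 2, 3, 4, 5, 6. That is one component of size 6.
The largest has 6 vertices.

6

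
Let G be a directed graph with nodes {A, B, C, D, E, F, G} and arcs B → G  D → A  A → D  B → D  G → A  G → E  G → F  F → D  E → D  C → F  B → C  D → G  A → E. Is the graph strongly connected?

No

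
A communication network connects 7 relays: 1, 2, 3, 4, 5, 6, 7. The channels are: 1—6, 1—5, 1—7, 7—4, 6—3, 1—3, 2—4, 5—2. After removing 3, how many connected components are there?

With 3 gone, the remaining components are: {1, 2, 4, 5, 6, 7}.
That is 1 component.

1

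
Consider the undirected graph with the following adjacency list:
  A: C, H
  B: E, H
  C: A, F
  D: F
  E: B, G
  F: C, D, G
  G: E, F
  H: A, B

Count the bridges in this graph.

The edges on the cycle G-E-B-H-A-C-F-G are not bridges since each lies on that cycle.
But removing F-D disconnects F from D — this is a bridge.

1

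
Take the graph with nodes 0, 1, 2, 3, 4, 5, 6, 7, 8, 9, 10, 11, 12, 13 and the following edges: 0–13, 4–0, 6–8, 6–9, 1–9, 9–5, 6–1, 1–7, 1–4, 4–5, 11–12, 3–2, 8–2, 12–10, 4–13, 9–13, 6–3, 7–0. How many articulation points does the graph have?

Removing 6 increases the component count from 2 to 3, so 6 is a cut vertex.
Removing 12 increases the component count from 2 to 3, so 12 is a cut vertex.
By contrast removing 5 leaves 2 components; it is not a cut vertex. No other vertex is a cut vertex either.

2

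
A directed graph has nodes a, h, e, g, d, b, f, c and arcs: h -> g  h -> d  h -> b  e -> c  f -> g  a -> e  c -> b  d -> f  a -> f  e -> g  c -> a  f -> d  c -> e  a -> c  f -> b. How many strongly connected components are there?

5

{a, c, e} are all mutually reachable — one SCC of size 3.
{d, f} are all mutually reachable — one SCC of size 2.
{b} is an SCC by itself.
{h} is an SCC by itself.
{g} is an SCC by itself.
That gives 5 strongly connected components.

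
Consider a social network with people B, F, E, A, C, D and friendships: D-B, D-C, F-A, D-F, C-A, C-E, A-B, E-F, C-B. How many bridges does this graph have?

The edges on the cycle D-C-E-F-D are not bridges since each lies on that cycle.
Every edge lies on some cycle, so there are no bridges.

0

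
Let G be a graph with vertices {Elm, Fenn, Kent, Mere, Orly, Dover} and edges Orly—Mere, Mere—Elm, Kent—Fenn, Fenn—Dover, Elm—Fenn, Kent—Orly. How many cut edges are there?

1

The edges on the cycle Kent-Orly-Mere-Elm-Fenn-Kent are not bridges since each lies on that cycle.
But removing Fenn—Dover disconnects Fenn from Dover — this is a bridge.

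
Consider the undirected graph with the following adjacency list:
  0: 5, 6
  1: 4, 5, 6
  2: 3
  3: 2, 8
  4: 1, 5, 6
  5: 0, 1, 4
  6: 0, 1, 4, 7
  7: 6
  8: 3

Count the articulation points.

2

Removing 3 increases the component count from 2 to 3, so 3 is a cut vertex.
Removing 6 increases the component count from 2 to 3, so 6 is a cut vertex.
By contrast removing 7 leaves 2 components; it is not a cut vertex. No other vertex is a cut vertex either.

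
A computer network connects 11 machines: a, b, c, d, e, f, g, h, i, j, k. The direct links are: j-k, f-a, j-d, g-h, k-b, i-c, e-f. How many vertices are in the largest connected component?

4

Starting from c we can reach c, i. That is one component of size 2.
Starting from g we can reach g, h. That is one component of size 2.
Starting from a we can reach a, e, f. That is one component of size 3.
Starting from b we can reach b, d, j, k. That is one component of size 4.
The largest has 4 vertices.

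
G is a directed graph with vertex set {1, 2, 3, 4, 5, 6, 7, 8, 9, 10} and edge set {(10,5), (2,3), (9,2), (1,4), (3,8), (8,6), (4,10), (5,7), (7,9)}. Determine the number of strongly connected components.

{10} is an SCC by itself.
{3} is an SCC by itself.
{9} is an SCC by itself.
{2} is an SCC by itself.
{6} is an SCC by itself.
(and 5 more singleton SCCs)
That gives 10 strongly connected components.

10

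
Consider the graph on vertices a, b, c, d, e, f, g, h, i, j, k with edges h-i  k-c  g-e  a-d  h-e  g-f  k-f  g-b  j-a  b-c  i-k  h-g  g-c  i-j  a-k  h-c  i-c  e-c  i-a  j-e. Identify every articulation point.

a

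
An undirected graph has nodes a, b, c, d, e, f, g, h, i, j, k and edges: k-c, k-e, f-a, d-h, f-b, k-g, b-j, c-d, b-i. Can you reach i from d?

No

The component containing d is {c, d, e, g, h, k}, and i is not in it.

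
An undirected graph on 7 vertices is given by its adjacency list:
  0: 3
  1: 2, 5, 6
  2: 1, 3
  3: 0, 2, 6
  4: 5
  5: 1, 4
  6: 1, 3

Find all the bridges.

The edges on the cycle 2-3-6-1-2 are not bridges since each lies on that cycle.
But removing 1-5 disconnects 1 from 5; removing 3-0 disconnects 3 from 0; removing 5-4 disconnects 5 from 4 — these are bridges.

0-3, 1-5, 4-5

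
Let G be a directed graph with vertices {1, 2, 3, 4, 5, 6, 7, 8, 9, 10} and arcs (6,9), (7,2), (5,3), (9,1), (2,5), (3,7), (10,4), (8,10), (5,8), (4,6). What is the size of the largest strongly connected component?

4

{2, 3, 5, 7} are all mutually reachable — one SCC of size 4.
{4} is an SCC by itself.
{1} is an SCC by itself.
{8} is an SCC by itself.
{9} is an SCC by itself.
(and 2 more singleton SCCs)
The largest has 4 vertices.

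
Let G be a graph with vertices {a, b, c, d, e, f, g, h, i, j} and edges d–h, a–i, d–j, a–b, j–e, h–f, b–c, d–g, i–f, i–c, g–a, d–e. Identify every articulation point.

d

Removing d increases the component count from 1 to 2, so d is a cut vertex.
By contrast removing j leaves 1 component; it is not a cut vertex. No other vertex is a cut vertex either.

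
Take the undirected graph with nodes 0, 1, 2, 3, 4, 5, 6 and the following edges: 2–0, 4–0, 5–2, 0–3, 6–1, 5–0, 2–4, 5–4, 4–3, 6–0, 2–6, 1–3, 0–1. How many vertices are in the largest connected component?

7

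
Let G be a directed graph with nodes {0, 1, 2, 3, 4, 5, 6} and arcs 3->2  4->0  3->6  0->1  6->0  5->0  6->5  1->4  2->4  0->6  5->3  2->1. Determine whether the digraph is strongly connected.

From 4 we can reach every vertex (0, 1, 2, 3, 4, 5, 6), and every vertex can reach 4 (0, 1, 2, 3, 4, 5, 6). So the whole graph is one strongly connected component.

Yes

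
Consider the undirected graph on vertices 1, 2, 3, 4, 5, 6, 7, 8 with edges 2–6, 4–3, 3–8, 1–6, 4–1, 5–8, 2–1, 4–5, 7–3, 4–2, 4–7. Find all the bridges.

The edges on the cycle 4-7-3-4 are not bridges since each lies on that cycle.
Every edge lies on some cycle, so there are no bridges.

none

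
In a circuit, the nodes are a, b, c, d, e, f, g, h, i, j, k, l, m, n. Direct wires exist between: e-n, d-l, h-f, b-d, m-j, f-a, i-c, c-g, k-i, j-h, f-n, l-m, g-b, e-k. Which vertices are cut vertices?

Removing f increases the component count from 1 to 2, so f is a cut vertex.
By contrast removing h leaves 1 component; it is not a cut vertex. No other vertex is a cut vertex either.

f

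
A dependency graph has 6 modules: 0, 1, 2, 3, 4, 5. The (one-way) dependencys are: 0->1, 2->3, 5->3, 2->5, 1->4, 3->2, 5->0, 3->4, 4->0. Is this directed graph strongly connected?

No

There is no directed path from 4 to 5, so the graph is not strongly connected.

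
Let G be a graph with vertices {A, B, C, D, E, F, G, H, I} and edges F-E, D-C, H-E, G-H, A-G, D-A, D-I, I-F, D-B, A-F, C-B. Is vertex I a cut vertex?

No

Deleting I leaves 1 component (was 1) (its neighbors D, F remain connected to each other), so I is not a cut vertex.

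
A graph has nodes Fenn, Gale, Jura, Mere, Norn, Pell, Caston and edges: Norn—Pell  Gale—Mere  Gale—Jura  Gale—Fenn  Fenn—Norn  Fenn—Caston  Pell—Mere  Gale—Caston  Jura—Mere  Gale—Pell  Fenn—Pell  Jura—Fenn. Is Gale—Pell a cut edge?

After removing Gale—Pell, the path Gale-Fenn-Pell still connects them, so the edge is not a bridge.

No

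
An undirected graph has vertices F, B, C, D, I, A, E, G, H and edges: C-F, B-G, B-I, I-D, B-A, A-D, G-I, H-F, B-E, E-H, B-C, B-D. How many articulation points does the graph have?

Removing B increases the component count from 1 to 2, so B is a cut vertex.
By contrast removing I leaves 1 component; it is not a cut vertex. No other vertex is a cut vertex either.

1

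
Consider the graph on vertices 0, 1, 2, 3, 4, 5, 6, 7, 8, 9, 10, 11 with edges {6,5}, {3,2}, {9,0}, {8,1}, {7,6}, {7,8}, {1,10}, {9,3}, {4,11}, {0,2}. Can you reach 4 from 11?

Yes

From 11 we can reach 4, 11, which includes 4.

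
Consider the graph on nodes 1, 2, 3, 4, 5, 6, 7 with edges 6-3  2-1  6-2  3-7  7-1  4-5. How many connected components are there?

Starting from 4 we can reach 4, 5. That is one component of size 2.
Starting from 1 we can reach 1, 2, 3, 6, 7. That is one component of size 5.
Total: 2 components.

2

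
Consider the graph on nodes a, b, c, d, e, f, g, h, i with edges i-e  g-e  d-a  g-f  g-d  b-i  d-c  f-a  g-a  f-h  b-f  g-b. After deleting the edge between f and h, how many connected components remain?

2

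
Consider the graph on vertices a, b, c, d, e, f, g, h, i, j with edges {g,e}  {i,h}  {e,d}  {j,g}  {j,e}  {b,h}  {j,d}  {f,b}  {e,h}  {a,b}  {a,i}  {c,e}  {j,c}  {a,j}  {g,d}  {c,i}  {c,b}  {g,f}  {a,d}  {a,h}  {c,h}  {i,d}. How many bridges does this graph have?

The edges on the cycle j-g-f-b-c-j are not bridges since each lies on that cycle.
Every edge lies on some cycle, so there are no bridges.

0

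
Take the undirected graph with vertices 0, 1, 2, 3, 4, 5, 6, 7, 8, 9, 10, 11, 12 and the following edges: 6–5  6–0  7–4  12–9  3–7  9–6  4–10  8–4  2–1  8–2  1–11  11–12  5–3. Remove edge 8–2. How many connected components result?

1

8 and 2 are still connected via 8-4-7-3-5-6-9-12-11-1-2, so the component count stays at 1.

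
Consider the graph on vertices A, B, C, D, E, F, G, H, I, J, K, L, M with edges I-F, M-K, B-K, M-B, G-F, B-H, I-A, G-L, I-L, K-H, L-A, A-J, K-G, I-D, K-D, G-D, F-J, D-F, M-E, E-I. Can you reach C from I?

The component containing I is {A, B, D, E, F, G, H, I, J, K, L, M}, and C is not in it.

No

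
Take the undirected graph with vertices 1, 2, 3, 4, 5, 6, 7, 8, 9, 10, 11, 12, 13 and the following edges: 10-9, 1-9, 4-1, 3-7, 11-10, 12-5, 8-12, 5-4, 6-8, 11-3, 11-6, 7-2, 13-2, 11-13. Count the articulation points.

Removing 11 increases the component count from 1 to 2, so 11 is a cut vertex.
By contrast removing 10 leaves 1 component; it is not a cut vertex. No other vertex is a cut vertex either.

1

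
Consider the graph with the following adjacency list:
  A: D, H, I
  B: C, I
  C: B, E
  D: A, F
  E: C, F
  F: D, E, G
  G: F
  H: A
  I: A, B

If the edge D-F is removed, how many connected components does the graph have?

1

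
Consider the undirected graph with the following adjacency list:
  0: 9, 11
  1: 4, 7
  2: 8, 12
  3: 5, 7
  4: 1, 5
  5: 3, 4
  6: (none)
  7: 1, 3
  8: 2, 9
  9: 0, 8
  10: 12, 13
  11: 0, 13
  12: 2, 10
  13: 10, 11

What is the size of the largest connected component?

6 is isolated — a component by itself.
Starting from 1 we can reach 1, 3, 4, 5, 7. That is one component of size 5.
Starting from 0 we can reach 0, 2, 8, 9, 10, 11, 12, 13. That is one component of size 8.
The largest has 8 vertices.

8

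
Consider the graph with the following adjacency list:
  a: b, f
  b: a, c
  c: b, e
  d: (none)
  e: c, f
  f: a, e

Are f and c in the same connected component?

Yes

From f we can reach a, b, c, e, f, which includes c.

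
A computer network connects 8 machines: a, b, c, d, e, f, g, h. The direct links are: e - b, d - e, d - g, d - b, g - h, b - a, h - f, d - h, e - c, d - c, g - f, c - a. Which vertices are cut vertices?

Removing d increases the component count from 1 to 2, so d is a cut vertex.
By contrast removing e leaves 1 component; it is not a cut vertex. No other vertex is a cut vertex either.

d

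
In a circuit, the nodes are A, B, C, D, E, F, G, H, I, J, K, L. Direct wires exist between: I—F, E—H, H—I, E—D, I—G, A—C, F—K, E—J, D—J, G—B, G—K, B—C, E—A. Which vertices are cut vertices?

E

Removing E increases the component count from 2 to 3, so E is a cut vertex.
By contrast removing I leaves 2 components; it is not a cut vertex. No other vertex is a cut vertex either.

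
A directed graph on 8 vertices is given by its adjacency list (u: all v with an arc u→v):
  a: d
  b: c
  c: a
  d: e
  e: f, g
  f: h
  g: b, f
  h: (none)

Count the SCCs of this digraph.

3

{a, b, c, d, e, g} are all mutually reachable — one SCC of size 6.
{f} is an SCC by itself.
{h} is an SCC by itself.
That gives 3 strongly connected components.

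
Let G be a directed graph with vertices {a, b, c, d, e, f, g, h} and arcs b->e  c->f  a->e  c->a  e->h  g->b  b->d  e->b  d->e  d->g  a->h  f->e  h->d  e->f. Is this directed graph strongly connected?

No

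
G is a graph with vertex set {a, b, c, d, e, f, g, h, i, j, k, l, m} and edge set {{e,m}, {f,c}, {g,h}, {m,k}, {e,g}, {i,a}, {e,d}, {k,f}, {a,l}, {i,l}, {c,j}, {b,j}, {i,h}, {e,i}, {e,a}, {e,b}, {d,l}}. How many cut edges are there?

The edges on the cycle e-d-l-a-e are not bridges since each lies on that cycle.
Every edge lies on some cycle, so there are no bridges.

0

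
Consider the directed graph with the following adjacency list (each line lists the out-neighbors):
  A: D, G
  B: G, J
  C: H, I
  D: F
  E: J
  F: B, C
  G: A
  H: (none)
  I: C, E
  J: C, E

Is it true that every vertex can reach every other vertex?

There is no directed path from I to F, so the graph is not strongly connected.

No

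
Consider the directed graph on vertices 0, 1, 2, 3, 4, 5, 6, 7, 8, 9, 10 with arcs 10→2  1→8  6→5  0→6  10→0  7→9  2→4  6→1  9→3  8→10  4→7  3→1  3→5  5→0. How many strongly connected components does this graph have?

1

{0, 1, 2, 3, 4, 5, 6, 7, 8, 9, 10} are all mutually reachable — one SCC of size 11.
That gives 1 strongly connected component.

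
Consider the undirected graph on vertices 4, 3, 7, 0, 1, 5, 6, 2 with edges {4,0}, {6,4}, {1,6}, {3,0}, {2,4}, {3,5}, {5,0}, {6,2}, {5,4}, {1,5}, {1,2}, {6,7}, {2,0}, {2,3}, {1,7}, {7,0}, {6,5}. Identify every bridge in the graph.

The edges on the cycle 2-3-5-4-2 are not bridges since each lies on that cycle.
Every edge lies on some cycle, so there are no bridges.

none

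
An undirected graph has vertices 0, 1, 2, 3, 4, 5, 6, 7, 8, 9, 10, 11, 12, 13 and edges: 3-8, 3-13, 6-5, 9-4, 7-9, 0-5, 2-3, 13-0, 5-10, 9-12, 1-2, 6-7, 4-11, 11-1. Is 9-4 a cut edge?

No

After removing 9-4, the path 9-7-6-5-0-13-3-2-1-11-4 still connects them, so the edge is not a bridge.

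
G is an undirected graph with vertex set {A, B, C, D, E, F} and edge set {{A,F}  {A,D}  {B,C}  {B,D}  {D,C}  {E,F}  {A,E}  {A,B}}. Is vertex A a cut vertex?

Yes

Deleting A raises the number of components from 1 to 2, so A is a cut vertex.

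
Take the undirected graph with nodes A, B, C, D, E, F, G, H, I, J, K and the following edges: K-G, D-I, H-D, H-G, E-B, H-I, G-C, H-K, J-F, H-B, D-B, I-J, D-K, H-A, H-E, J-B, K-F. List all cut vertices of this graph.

G, H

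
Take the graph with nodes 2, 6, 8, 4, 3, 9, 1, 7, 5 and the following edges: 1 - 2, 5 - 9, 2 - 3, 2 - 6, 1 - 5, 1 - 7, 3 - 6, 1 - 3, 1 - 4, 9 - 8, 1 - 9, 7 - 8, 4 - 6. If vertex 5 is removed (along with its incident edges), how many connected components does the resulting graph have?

1

With 5 gone, the remaining components are: {1, 2, 3, 4, 6, 7, 8, 9}.
That is 1 component.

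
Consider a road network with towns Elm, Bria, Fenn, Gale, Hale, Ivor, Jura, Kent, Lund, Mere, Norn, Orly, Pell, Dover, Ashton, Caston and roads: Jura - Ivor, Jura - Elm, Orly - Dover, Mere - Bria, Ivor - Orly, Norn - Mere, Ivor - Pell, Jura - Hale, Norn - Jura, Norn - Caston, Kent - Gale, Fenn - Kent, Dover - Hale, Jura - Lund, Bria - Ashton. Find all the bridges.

The edges on the cycle Jura-Ivor-Orly-Dover-Hale-Jura are not bridges since each lies on that cycle.
But removing Norn - Mere disconnects Norn from Mere; removing Fenn - Kent disconnects Fenn from Kent; removing Jura - Lund disconnects Jura from Lund; removing Jura - Elm disconnects Jura from Elm — these are bridges.
In total 10 edges are bridges.

Ashton-Bria, Bria-Mere, Caston-Norn, Elm-Jura, Fenn-Kent, Gale-Kent, Ivor-Pell, Jura-Lund, Jura-Norn, Mere-Norn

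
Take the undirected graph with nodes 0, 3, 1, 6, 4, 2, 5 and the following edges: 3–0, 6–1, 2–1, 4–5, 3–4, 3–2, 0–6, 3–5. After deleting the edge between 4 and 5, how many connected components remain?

4 and 5 are still connected via 4-3-5, so the component count stays at 1.

1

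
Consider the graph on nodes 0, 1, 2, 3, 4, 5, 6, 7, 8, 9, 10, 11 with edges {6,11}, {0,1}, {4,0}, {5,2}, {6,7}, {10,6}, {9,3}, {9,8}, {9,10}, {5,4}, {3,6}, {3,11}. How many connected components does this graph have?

2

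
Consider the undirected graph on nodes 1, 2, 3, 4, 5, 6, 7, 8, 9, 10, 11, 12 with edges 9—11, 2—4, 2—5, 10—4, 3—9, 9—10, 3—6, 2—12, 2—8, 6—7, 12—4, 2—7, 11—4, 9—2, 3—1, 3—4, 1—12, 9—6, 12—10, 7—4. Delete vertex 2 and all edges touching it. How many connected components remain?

3

With 2 gone, the remaining components are: {5}; {8}; {1, 3, 4, 6, 7, 9, 10, 11, 12}.
That is 3 components.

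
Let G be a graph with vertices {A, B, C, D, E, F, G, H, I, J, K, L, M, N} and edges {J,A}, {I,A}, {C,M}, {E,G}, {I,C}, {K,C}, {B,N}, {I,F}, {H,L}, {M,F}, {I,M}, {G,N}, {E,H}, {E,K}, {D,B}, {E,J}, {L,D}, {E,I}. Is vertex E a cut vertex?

Yes

Deleting E raises the number of components from 1 to 2, so E is a cut vertex.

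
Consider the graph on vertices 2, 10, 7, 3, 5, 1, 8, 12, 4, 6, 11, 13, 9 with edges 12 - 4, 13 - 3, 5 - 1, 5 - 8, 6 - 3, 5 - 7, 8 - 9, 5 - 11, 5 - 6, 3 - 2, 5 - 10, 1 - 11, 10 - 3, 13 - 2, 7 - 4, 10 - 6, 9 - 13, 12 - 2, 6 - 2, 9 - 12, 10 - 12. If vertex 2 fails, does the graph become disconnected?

Deleting 2 leaves 1 component (was 1) (its neighbors 3, 6, 12, 13 remain connected to each other), so 2 is not a cut vertex.

No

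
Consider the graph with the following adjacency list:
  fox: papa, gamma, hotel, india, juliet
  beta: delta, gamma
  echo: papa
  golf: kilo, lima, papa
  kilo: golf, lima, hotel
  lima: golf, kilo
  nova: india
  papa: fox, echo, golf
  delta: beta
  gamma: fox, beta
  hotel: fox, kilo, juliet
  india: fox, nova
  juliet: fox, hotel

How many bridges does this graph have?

6

The edges on the cycle fox-hotel-juliet-fox are not bridges since each lies on that cycle.
But removing beta-delta disconnects beta from delta; removing nova-india disconnects nova from india; removing fox-gamma disconnects fox from gamma; removing fox-india disconnects fox from india — these are bridges.
In total 6 edges are bridges.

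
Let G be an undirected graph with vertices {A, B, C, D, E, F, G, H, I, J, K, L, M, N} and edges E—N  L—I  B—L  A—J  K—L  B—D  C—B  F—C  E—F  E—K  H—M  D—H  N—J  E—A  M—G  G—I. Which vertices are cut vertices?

Removing E increases the component count from 1 to 2, so E is a cut vertex.
By contrast removing D leaves 1 component; it is not a cut vertex. No other vertex is a cut vertex either.

E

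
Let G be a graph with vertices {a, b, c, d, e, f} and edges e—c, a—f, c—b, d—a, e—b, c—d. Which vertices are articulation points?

a, c, d

Removing a increases the component count from 1 to 2, so a is a cut vertex.
Removing c increases the component count from 1 to 2, so c is a cut vertex.
Removing d increases the component count from 1 to 2, so d is a cut vertex.
By contrast removing b leaves 1 component; it is not a cut vertex. No other vertex is a cut vertex either.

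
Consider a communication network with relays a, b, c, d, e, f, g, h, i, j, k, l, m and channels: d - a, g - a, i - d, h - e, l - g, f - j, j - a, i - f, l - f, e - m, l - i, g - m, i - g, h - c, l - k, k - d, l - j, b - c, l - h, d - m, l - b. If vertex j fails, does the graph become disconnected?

No

Deleting j leaves 1 component (was 1) (its neighbors a, f, l remain connected to each other), so j is not a cut vertex.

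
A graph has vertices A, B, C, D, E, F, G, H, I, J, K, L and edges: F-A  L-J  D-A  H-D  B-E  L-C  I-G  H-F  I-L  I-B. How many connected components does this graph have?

3

K is isolated — a component by itself.
Starting from A we can reach A, D, F, H. That is one component of size 4.
Starting from B we can reach B, C, E, G, I, J, L. That is one component of size 7.
Total: 3 components.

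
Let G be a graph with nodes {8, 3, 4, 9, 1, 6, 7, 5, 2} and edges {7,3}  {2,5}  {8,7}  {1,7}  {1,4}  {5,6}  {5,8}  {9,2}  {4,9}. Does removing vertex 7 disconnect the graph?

Yes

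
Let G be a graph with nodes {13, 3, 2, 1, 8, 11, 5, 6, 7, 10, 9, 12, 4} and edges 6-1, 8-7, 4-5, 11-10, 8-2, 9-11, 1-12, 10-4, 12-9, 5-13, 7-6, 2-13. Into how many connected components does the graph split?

2

3 is isolated — a component by itself.
Starting from 1 we can reach 1, 2, 4, 5, 6, 7, 8, 9, 10, 11, 12, 13. That is one component of size 12.
Total: 2 components.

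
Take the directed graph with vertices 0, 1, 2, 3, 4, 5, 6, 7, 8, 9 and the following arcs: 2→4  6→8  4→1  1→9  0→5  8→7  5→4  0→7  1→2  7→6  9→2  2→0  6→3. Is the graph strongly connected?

No

There is no directed path from 7 to 1, so the graph is not strongly connected.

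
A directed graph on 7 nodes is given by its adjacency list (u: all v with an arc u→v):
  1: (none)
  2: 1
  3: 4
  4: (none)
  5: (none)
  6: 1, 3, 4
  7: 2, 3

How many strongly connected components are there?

{1} is an SCC by itself.
{7} is an SCC by itself.
{3} is an SCC by itself.
{5} is an SCC by itself.
{4} is an SCC by itself.
(and 2 more singleton SCCs)
That gives 7 strongly connected components.

7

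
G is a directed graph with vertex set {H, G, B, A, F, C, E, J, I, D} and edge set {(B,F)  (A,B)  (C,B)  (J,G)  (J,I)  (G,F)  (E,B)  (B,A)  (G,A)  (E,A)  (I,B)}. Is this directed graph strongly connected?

There is no directed path from F to H, so the graph is not strongly connected.

No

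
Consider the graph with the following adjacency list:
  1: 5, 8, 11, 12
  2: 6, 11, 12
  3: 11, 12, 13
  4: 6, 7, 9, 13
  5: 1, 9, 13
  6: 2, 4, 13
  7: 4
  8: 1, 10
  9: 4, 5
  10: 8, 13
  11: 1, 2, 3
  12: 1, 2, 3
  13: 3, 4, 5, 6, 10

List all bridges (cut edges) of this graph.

4-7

The edges on the cycle 12-1-5-9-4-6-2-12 are not bridges since each lies on that cycle.
But removing 7-4 disconnects 7 from 4 — this is a bridge.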